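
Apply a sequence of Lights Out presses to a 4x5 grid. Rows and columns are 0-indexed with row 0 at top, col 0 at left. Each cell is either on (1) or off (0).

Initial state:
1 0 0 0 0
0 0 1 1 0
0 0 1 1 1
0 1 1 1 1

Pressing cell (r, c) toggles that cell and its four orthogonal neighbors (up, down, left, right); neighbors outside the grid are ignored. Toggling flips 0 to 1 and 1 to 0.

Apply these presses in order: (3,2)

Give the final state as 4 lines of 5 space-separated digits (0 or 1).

Answer: 1 0 0 0 0
0 0 1 1 0
0 0 0 1 1
0 0 0 0 1

Derivation:
After press 1 at (3,2):
1 0 0 0 0
0 0 1 1 0
0 0 0 1 1
0 0 0 0 1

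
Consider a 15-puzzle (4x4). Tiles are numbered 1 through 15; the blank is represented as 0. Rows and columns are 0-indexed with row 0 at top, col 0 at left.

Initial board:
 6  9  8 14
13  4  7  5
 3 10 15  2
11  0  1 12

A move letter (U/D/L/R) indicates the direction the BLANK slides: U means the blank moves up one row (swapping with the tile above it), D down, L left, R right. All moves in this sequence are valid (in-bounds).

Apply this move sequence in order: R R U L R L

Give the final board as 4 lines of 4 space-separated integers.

Answer:  6  9  8 14
13  4  7  5
 3 10  0 15
11  1 12  2

Derivation:
After move 1 (R):
 6  9  8 14
13  4  7  5
 3 10 15  2
11  1  0 12

After move 2 (R):
 6  9  8 14
13  4  7  5
 3 10 15  2
11  1 12  0

After move 3 (U):
 6  9  8 14
13  4  7  5
 3 10 15  0
11  1 12  2

After move 4 (L):
 6  9  8 14
13  4  7  5
 3 10  0 15
11  1 12  2

After move 5 (R):
 6  9  8 14
13  4  7  5
 3 10 15  0
11  1 12  2

After move 6 (L):
 6  9  8 14
13  4  7  5
 3 10  0 15
11  1 12  2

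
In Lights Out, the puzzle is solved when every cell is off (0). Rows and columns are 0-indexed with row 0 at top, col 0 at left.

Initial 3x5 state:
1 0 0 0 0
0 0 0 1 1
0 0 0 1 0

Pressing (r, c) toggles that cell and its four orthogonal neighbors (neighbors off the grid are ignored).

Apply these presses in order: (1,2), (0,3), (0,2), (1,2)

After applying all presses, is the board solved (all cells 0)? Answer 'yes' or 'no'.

Answer: no

Derivation:
After press 1 at (1,2):
1 0 1 0 0
0 1 1 0 1
0 0 1 1 0

After press 2 at (0,3):
1 0 0 1 1
0 1 1 1 1
0 0 1 1 0

After press 3 at (0,2):
1 1 1 0 1
0 1 0 1 1
0 0 1 1 0

After press 4 at (1,2):
1 1 0 0 1
0 0 1 0 1
0 0 0 1 0

Lights still on: 6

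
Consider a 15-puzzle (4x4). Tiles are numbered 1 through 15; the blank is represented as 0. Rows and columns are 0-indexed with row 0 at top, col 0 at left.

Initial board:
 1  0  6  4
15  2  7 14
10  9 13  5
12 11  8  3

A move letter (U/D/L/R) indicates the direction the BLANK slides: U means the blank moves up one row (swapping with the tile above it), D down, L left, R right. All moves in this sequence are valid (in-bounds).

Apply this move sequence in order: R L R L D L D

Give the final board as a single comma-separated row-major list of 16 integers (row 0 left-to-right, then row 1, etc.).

Answer: 1, 2, 6, 4, 10, 15, 7, 14, 0, 9, 13, 5, 12, 11, 8, 3

Derivation:
After move 1 (R):
 1  6  0  4
15  2  7 14
10  9 13  5
12 11  8  3

After move 2 (L):
 1  0  6  4
15  2  7 14
10  9 13  5
12 11  8  3

After move 3 (R):
 1  6  0  4
15  2  7 14
10  9 13  5
12 11  8  3

After move 4 (L):
 1  0  6  4
15  2  7 14
10  9 13  5
12 11  8  3

After move 5 (D):
 1  2  6  4
15  0  7 14
10  9 13  5
12 11  8  3

After move 6 (L):
 1  2  6  4
 0 15  7 14
10  9 13  5
12 11  8  3

After move 7 (D):
 1  2  6  4
10 15  7 14
 0  9 13  5
12 11  8  3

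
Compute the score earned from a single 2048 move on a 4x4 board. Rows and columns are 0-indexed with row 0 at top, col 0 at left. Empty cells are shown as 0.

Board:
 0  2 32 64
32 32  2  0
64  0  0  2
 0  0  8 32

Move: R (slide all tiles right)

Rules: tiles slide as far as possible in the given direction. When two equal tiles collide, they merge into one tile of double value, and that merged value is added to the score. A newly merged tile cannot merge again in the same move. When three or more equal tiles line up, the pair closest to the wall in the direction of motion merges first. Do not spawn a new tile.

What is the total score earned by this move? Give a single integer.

Answer: 64

Derivation:
Slide right:
row 0: [0, 2, 32, 64] -> [0, 2, 32, 64]  score +0 (running 0)
row 1: [32, 32, 2, 0] -> [0, 0, 64, 2]  score +64 (running 64)
row 2: [64, 0, 0, 2] -> [0, 0, 64, 2]  score +0 (running 64)
row 3: [0, 0, 8, 32] -> [0, 0, 8, 32]  score +0 (running 64)
Board after move:
 0  2 32 64
 0  0 64  2
 0  0 64  2
 0  0  8 32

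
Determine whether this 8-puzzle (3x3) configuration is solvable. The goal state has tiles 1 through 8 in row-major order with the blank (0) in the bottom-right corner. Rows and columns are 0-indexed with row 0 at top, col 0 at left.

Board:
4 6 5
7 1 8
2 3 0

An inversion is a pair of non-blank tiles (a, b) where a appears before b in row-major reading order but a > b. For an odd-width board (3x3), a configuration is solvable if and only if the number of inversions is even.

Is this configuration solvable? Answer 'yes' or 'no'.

Inversions (pairs i<j in row-major order where tile[i] > tile[j] > 0): 15
15 is odd, so the puzzle is not solvable.

Answer: no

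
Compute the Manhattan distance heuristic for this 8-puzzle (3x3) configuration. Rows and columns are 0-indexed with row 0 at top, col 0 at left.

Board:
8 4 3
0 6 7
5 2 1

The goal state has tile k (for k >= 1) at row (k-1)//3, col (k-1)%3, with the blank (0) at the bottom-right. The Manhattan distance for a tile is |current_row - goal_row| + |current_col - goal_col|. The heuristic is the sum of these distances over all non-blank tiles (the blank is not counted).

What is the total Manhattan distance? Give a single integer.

Answer: 17

Derivation:
Tile 8: (0,0)->(2,1) = 3
Tile 4: (0,1)->(1,0) = 2
Tile 3: (0,2)->(0,2) = 0
Tile 6: (1,1)->(1,2) = 1
Tile 7: (1,2)->(2,0) = 3
Tile 5: (2,0)->(1,1) = 2
Tile 2: (2,1)->(0,1) = 2
Tile 1: (2,2)->(0,0) = 4
Sum: 3 + 2 + 0 + 1 + 3 + 2 + 2 + 4 = 17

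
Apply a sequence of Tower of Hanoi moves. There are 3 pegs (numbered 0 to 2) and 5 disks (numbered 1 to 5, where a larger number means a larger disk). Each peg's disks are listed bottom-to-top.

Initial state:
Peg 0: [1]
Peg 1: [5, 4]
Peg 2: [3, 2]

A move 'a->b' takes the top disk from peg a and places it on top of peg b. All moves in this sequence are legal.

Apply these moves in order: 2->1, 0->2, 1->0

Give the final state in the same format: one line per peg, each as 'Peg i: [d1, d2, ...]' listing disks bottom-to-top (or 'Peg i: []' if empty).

Answer: Peg 0: [2]
Peg 1: [5, 4]
Peg 2: [3, 1]

Derivation:
After move 1 (2->1):
Peg 0: [1]
Peg 1: [5, 4, 2]
Peg 2: [3]

After move 2 (0->2):
Peg 0: []
Peg 1: [5, 4, 2]
Peg 2: [3, 1]

After move 3 (1->0):
Peg 0: [2]
Peg 1: [5, 4]
Peg 2: [3, 1]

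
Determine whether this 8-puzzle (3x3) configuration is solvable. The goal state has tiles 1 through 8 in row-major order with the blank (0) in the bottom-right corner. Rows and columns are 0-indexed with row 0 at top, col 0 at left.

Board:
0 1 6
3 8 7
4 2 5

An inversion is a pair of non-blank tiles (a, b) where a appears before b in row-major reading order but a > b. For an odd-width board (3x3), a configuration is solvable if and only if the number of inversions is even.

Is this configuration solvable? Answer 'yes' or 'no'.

Answer: no

Derivation:
Inversions (pairs i<j in row-major order where tile[i] > tile[j] > 0): 13
13 is odd, so the puzzle is not solvable.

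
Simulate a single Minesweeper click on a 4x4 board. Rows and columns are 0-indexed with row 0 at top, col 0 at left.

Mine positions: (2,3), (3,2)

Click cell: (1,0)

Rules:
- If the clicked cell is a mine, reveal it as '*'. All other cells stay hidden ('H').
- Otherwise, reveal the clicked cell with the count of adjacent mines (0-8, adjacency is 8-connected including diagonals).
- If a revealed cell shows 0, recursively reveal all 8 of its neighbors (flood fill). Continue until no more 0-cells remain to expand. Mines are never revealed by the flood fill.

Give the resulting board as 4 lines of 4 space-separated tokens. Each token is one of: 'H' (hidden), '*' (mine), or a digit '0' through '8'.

0 0 0 0
0 0 1 1
0 1 2 H
0 1 H H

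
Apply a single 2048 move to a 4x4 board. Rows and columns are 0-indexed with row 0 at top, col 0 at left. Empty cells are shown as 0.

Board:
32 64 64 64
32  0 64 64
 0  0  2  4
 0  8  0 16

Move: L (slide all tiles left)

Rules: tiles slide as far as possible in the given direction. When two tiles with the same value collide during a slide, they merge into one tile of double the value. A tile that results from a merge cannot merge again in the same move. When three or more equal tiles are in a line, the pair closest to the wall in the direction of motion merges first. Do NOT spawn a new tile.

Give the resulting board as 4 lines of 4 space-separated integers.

Answer:  32 128  64   0
 32 128   0   0
  2   4   0   0
  8  16   0   0

Derivation:
Slide left:
row 0: [32, 64, 64, 64] -> [32, 128, 64, 0]
row 1: [32, 0, 64, 64] -> [32, 128, 0, 0]
row 2: [0, 0, 2, 4] -> [2, 4, 0, 0]
row 3: [0, 8, 0, 16] -> [8, 16, 0, 0]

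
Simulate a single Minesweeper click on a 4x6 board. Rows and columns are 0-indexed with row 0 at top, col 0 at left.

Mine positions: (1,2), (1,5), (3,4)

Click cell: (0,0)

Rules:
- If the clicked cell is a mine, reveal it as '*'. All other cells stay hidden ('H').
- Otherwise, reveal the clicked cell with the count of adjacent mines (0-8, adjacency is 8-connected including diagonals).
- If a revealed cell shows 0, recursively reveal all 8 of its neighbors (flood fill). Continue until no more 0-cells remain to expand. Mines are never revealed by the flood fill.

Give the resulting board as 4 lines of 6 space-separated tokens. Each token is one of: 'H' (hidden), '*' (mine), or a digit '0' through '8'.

0 1 H H H H
0 1 H H H H
0 1 1 2 H H
0 0 0 1 H H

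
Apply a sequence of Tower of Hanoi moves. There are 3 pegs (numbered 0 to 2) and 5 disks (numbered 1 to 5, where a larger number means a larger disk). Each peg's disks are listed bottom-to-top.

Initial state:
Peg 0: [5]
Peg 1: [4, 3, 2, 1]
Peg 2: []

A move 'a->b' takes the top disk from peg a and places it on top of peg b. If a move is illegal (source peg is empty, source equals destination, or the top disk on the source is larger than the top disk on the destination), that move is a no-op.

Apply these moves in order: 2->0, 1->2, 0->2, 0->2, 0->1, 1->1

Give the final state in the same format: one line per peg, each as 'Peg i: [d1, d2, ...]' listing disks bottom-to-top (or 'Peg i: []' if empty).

Answer: Peg 0: [5]
Peg 1: [4, 3, 2]
Peg 2: [1]

Derivation:
After move 1 (2->0):
Peg 0: [5]
Peg 1: [4, 3, 2, 1]
Peg 2: []

After move 2 (1->2):
Peg 0: [5]
Peg 1: [4, 3, 2]
Peg 2: [1]

After move 3 (0->2):
Peg 0: [5]
Peg 1: [4, 3, 2]
Peg 2: [1]

After move 4 (0->2):
Peg 0: [5]
Peg 1: [4, 3, 2]
Peg 2: [1]

After move 5 (0->1):
Peg 0: [5]
Peg 1: [4, 3, 2]
Peg 2: [1]

After move 6 (1->1):
Peg 0: [5]
Peg 1: [4, 3, 2]
Peg 2: [1]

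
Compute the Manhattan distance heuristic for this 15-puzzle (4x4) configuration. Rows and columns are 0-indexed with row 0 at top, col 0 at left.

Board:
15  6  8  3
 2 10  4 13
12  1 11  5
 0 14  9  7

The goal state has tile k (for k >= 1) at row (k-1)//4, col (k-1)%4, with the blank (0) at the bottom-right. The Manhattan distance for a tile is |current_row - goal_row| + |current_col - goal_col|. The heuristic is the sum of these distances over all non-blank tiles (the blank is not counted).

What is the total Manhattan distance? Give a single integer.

Answer: 35

Derivation:
Tile 15: at (0,0), goal (3,2), distance |0-3|+|0-2| = 5
Tile 6: at (0,1), goal (1,1), distance |0-1|+|1-1| = 1
Tile 8: at (0,2), goal (1,3), distance |0-1|+|2-3| = 2
Tile 3: at (0,3), goal (0,2), distance |0-0|+|3-2| = 1
Tile 2: at (1,0), goal (0,1), distance |1-0|+|0-1| = 2
Tile 10: at (1,1), goal (2,1), distance |1-2|+|1-1| = 1
Tile 4: at (1,2), goal (0,3), distance |1-0|+|2-3| = 2
Tile 13: at (1,3), goal (3,0), distance |1-3|+|3-0| = 5
Tile 12: at (2,0), goal (2,3), distance |2-2|+|0-3| = 3
Tile 1: at (2,1), goal (0,0), distance |2-0|+|1-0| = 3
Tile 11: at (2,2), goal (2,2), distance |2-2|+|2-2| = 0
Tile 5: at (2,3), goal (1,0), distance |2-1|+|3-0| = 4
Tile 14: at (3,1), goal (3,1), distance |3-3|+|1-1| = 0
Tile 9: at (3,2), goal (2,0), distance |3-2|+|2-0| = 3
Tile 7: at (3,3), goal (1,2), distance |3-1|+|3-2| = 3
Sum: 5 + 1 + 2 + 1 + 2 + 1 + 2 + 5 + 3 + 3 + 0 + 4 + 0 + 3 + 3 = 35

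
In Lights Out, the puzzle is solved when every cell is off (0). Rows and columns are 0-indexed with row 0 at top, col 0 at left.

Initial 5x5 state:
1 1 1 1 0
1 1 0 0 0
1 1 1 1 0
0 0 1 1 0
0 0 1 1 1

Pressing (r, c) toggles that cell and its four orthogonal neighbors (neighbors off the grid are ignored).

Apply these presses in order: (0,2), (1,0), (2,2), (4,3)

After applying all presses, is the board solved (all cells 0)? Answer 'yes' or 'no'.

After press 1 at (0,2):
1 0 0 0 0
1 1 1 0 0
1 1 1 1 0
0 0 1 1 0
0 0 1 1 1

After press 2 at (1,0):
0 0 0 0 0
0 0 1 0 0
0 1 1 1 0
0 0 1 1 0
0 0 1 1 1

After press 3 at (2,2):
0 0 0 0 0
0 0 0 0 0
0 0 0 0 0
0 0 0 1 0
0 0 1 1 1

After press 4 at (4,3):
0 0 0 0 0
0 0 0 0 0
0 0 0 0 0
0 0 0 0 0
0 0 0 0 0

Lights still on: 0

Answer: yes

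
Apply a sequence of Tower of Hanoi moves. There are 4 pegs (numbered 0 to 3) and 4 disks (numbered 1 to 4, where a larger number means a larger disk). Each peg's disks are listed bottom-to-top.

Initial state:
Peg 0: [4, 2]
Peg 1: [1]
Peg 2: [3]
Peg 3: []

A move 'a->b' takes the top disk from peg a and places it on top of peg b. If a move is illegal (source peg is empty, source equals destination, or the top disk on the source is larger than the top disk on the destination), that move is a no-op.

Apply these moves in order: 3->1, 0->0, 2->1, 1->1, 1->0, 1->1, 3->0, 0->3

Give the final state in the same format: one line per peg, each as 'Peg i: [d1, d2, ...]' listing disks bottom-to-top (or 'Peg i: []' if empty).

Answer: Peg 0: [4, 2]
Peg 1: []
Peg 2: [3]
Peg 3: [1]

Derivation:
After move 1 (3->1):
Peg 0: [4, 2]
Peg 1: [1]
Peg 2: [3]
Peg 3: []

After move 2 (0->0):
Peg 0: [4, 2]
Peg 1: [1]
Peg 2: [3]
Peg 3: []

After move 3 (2->1):
Peg 0: [4, 2]
Peg 1: [1]
Peg 2: [3]
Peg 3: []

After move 4 (1->1):
Peg 0: [4, 2]
Peg 1: [1]
Peg 2: [3]
Peg 3: []

After move 5 (1->0):
Peg 0: [4, 2, 1]
Peg 1: []
Peg 2: [3]
Peg 3: []

After move 6 (1->1):
Peg 0: [4, 2, 1]
Peg 1: []
Peg 2: [3]
Peg 3: []

After move 7 (3->0):
Peg 0: [4, 2, 1]
Peg 1: []
Peg 2: [3]
Peg 3: []

After move 8 (0->3):
Peg 0: [4, 2]
Peg 1: []
Peg 2: [3]
Peg 3: [1]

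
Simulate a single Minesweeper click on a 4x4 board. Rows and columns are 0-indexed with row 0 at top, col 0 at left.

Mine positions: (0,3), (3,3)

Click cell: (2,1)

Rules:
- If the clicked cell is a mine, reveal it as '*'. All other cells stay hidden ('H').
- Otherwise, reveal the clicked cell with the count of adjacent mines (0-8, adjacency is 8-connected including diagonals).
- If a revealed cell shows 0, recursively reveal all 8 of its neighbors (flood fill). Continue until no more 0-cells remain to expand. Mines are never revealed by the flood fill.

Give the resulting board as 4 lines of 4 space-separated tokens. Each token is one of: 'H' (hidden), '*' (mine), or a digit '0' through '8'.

0 0 1 H
0 0 1 H
0 0 1 H
0 0 1 H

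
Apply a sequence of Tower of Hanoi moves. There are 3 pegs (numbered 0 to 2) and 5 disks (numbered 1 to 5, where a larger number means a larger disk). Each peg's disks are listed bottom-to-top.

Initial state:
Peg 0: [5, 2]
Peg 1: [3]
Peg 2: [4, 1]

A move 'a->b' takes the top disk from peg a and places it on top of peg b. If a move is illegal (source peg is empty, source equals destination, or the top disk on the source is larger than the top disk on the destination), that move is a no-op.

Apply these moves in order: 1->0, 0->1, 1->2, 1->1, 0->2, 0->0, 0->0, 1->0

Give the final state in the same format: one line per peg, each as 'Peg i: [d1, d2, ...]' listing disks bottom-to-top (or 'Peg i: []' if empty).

After move 1 (1->0):
Peg 0: [5, 2]
Peg 1: [3]
Peg 2: [4, 1]

After move 2 (0->1):
Peg 0: [5]
Peg 1: [3, 2]
Peg 2: [4, 1]

After move 3 (1->2):
Peg 0: [5]
Peg 1: [3, 2]
Peg 2: [4, 1]

After move 4 (1->1):
Peg 0: [5]
Peg 1: [3, 2]
Peg 2: [4, 1]

After move 5 (0->2):
Peg 0: [5]
Peg 1: [3, 2]
Peg 2: [4, 1]

After move 6 (0->0):
Peg 0: [5]
Peg 1: [3, 2]
Peg 2: [4, 1]

After move 7 (0->0):
Peg 0: [5]
Peg 1: [3, 2]
Peg 2: [4, 1]

After move 8 (1->0):
Peg 0: [5, 2]
Peg 1: [3]
Peg 2: [4, 1]

Answer: Peg 0: [5, 2]
Peg 1: [3]
Peg 2: [4, 1]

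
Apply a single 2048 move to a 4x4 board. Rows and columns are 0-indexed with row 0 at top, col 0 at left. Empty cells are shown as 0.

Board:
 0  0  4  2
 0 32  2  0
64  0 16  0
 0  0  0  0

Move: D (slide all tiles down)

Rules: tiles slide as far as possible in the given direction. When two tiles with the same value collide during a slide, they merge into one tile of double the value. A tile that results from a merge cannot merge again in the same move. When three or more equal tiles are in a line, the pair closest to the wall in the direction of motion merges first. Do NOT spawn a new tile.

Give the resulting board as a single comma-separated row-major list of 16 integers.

Slide down:
col 0: [0, 0, 64, 0] -> [0, 0, 0, 64]
col 1: [0, 32, 0, 0] -> [0, 0, 0, 32]
col 2: [4, 2, 16, 0] -> [0, 4, 2, 16]
col 3: [2, 0, 0, 0] -> [0, 0, 0, 2]

Answer: 0, 0, 0, 0, 0, 0, 4, 0, 0, 0, 2, 0, 64, 32, 16, 2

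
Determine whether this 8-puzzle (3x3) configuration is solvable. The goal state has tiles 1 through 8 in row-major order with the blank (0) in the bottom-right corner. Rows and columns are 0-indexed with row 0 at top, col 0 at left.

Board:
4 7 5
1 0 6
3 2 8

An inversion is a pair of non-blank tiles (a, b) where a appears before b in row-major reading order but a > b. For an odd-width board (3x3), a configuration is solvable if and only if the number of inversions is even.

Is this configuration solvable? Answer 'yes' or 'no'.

Answer: yes

Derivation:
Inversions (pairs i<j in row-major order where tile[i] > tile[j] > 0): 14
14 is even, so the puzzle is solvable.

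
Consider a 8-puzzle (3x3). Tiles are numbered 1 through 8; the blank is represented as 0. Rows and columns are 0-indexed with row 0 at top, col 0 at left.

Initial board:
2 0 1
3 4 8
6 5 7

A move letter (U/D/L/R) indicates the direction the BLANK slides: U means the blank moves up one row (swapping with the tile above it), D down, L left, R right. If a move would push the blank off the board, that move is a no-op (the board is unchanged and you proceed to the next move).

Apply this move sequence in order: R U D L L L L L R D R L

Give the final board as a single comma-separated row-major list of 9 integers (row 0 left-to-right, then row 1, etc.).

Answer: 2, 1, 8, 3, 5, 4, 6, 0, 7

Derivation:
After move 1 (R):
2 1 0
3 4 8
6 5 7

After move 2 (U):
2 1 0
3 4 8
6 5 7

After move 3 (D):
2 1 8
3 4 0
6 5 7

After move 4 (L):
2 1 8
3 0 4
6 5 7

After move 5 (L):
2 1 8
0 3 4
6 5 7

After move 6 (L):
2 1 8
0 3 4
6 5 7

After move 7 (L):
2 1 8
0 3 4
6 5 7

After move 8 (L):
2 1 8
0 3 4
6 5 7

After move 9 (R):
2 1 8
3 0 4
6 5 7

After move 10 (D):
2 1 8
3 5 4
6 0 7

After move 11 (R):
2 1 8
3 5 4
6 7 0

After move 12 (L):
2 1 8
3 5 4
6 0 7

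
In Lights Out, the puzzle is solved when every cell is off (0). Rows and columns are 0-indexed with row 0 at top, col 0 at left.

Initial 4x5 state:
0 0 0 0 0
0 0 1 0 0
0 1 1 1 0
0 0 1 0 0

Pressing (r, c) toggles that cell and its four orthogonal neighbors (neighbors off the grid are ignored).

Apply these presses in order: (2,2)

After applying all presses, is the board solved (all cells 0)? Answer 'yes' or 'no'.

Answer: yes

Derivation:
After press 1 at (2,2):
0 0 0 0 0
0 0 0 0 0
0 0 0 0 0
0 0 0 0 0

Lights still on: 0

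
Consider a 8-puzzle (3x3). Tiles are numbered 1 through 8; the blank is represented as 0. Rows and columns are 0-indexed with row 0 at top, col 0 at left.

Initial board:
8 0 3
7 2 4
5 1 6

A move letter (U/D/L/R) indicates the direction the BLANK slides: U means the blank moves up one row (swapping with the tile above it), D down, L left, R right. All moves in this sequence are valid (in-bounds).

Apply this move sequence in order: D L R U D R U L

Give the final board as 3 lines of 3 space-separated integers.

Answer: 8 0 2
7 4 3
5 1 6

Derivation:
After move 1 (D):
8 2 3
7 0 4
5 1 6

After move 2 (L):
8 2 3
0 7 4
5 1 6

After move 3 (R):
8 2 3
7 0 4
5 1 6

After move 4 (U):
8 0 3
7 2 4
5 1 6

After move 5 (D):
8 2 3
7 0 4
5 1 6

After move 6 (R):
8 2 3
7 4 0
5 1 6

After move 7 (U):
8 2 0
7 4 3
5 1 6

After move 8 (L):
8 0 2
7 4 3
5 1 6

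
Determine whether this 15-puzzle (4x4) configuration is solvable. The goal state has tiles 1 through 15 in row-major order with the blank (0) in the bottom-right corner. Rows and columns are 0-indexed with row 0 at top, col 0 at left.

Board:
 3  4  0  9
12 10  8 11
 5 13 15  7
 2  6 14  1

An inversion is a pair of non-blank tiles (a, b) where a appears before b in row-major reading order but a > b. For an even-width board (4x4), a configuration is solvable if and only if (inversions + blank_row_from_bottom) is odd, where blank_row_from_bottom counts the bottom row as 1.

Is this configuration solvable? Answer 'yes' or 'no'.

Answer: yes

Derivation:
Inversions: 51
Blank is in row 0 (0-indexed from top), which is row 4 counting from the bottom (bottom = 1).
51 + 4 = 55, which is odd, so the puzzle is solvable.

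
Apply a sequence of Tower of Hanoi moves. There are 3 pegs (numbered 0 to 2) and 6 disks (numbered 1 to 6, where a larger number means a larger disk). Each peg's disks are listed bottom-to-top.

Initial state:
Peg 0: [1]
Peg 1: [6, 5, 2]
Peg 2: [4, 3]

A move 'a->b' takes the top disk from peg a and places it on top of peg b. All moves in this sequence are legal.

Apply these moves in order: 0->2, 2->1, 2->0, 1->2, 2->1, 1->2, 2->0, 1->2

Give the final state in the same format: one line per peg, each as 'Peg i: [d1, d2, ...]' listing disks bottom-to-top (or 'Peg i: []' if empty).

After move 1 (0->2):
Peg 0: []
Peg 1: [6, 5, 2]
Peg 2: [4, 3, 1]

After move 2 (2->1):
Peg 0: []
Peg 1: [6, 5, 2, 1]
Peg 2: [4, 3]

After move 3 (2->0):
Peg 0: [3]
Peg 1: [6, 5, 2, 1]
Peg 2: [4]

After move 4 (1->2):
Peg 0: [3]
Peg 1: [6, 5, 2]
Peg 2: [4, 1]

After move 5 (2->1):
Peg 0: [3]
Peg 1: [6, 5, 2, 1]
Peg 2: [4]

After move 6 (1->2):
Peg 0: [3]
Peg 1: [6, 5, 2]
Peg 2: [4, 1]

After move 7 (2->0):
Peg 0: [3, 1]
Peg 1: [6, 5, 2]
Peg 2: [4]

After move 8 (1->2):
Peg 0: [3, 1]
Peg 1: [6, 5]
Peg 2: [4, 2]

Answer: Peg 0: [3, 1]
Peg 1: [6, 5]
Peg 2: [4, 2]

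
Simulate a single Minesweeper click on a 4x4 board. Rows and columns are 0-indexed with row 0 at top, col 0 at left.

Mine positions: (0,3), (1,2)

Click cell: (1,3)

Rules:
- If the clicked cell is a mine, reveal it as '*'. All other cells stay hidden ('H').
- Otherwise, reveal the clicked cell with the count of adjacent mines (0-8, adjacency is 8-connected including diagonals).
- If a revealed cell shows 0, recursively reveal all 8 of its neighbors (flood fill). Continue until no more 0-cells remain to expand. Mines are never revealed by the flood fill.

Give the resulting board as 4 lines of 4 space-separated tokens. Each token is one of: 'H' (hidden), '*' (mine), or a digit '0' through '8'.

H H H H
H H H 2
H H H H
H H H H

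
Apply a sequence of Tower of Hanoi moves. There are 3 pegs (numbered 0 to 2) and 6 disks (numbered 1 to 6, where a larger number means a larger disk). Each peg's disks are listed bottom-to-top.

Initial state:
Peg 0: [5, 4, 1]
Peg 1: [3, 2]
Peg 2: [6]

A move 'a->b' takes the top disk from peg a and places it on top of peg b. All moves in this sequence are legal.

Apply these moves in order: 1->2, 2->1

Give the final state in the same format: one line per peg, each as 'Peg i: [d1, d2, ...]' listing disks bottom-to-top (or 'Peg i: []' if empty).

After move 1 (1->2):
Peg 0: [5, 4, 1]
Peg 1: [3]
Peg 2: [6, 2]

After move 2 (2->1):
Peg 0: [5, 4, 1]
Peg 1: [3, 2]
Peg 2: [6]

Answer: Peg 0: [5, 4, 1]
Peg 1: [3, 2]
Peg 2: [6]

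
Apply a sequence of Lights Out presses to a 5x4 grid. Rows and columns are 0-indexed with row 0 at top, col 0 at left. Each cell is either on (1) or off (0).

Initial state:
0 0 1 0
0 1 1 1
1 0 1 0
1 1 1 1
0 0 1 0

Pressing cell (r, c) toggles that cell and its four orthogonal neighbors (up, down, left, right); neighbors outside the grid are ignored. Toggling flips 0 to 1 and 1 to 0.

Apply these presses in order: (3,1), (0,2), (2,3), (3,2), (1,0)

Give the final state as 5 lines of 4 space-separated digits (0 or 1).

Answer: 1 1 0 1
1 0 0 0
0 1 1 1
0 1 1 1
0 1 0 0

Derivation:
After press 1 at (3,1):
0 0 1 0
0 1 1 1
1 1 1 0
0 0 0 1
0 1 1 0

After press 2 at (0,2):
0 1 0 1
0 1 0 1
1 1 1 0
0 0 0 1
0 1 1 0

After press 3 at (2,3):
0 1 0 1
0 1 0 0
1 1 0 1
0 0 0 0
0 1 1 0

After press 4 at (3,2):
0 1 0 1
0 1 0 0
1 1 1 1
0 1 1 1
0 1 0 0

After press 5 at (1,0):
1 1 0 1
1 0 0 0
0 1 1 1
0 1 1 1
0 1 0 0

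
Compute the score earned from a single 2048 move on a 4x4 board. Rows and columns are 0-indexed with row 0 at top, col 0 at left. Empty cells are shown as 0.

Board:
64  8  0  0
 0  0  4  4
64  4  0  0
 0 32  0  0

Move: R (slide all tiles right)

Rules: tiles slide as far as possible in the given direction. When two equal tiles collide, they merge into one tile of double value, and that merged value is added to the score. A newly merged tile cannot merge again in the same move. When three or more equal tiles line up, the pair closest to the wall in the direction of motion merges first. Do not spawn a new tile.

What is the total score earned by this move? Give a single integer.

Slide right:
row 0: [64, 8, 0, 0] -> [0, 0, 64, 8]  score +0 (running 0)
row 1: [0, 0, 4, 4] -> [0, 0, 0, 8]  score +8 (running 8)
row 2: [64, 4, 0, 0] -> [0, 0, 64, 4]  score +0 (running 8)
row 3: [0, 32, 0, 0] -> [0, 0, 0, 32]  score +0 (running 8)
Board after move:
 0  0 64  8
 0  0  0  8
 0  0 64  4
 0  0  0 32

Answer: 8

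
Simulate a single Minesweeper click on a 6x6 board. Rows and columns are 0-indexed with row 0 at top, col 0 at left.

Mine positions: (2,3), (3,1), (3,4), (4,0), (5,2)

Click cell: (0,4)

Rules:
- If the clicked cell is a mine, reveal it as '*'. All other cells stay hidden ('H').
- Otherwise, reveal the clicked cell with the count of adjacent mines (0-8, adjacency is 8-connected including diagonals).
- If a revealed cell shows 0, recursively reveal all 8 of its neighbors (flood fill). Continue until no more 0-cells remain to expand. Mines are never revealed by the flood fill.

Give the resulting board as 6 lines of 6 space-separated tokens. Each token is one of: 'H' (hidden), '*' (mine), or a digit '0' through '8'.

0 0 0 0 0 0
0 0 1 1 1 0
1 1 2 H 2 1
H H H H H H
H H H H H H
H H H H H H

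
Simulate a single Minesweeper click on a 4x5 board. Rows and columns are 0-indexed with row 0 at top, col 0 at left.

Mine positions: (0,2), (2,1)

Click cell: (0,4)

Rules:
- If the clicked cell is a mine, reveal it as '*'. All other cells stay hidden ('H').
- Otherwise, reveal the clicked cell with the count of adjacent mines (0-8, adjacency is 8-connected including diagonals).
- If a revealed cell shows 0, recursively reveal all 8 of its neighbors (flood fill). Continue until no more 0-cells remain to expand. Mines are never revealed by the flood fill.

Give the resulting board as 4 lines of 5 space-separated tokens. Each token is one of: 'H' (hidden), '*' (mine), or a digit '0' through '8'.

H H H 1 0
H H 2 1 0
H H 1 0 0
H H 1 0 0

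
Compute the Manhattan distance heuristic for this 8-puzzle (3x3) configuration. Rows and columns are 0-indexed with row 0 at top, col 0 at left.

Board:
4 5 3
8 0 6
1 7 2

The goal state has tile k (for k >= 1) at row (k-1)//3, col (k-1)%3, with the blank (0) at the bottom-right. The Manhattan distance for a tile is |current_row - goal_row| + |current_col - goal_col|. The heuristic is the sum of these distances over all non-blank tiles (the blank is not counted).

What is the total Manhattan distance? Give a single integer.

Answer: 10

Derivation:
Tile 4: (0,0)->(1,0) = 1
Tile 5: (0,1)->(1,1) = 1
Tile 3: (0,2)->(0,2) = 0
Tile 8: (1,0)->(2,1) = 2
Tile 6: (1,2)->(1,2) = 0
Tile 1: (2,0)->(0,0) = 2
Tile 7: (2,1)->(2,0) = 1
Tile 2: (2,2)->(0,1) = 3
Sum: 1 + 1 + 0 + 2 + 0 + 2 + 1 + 3 = 10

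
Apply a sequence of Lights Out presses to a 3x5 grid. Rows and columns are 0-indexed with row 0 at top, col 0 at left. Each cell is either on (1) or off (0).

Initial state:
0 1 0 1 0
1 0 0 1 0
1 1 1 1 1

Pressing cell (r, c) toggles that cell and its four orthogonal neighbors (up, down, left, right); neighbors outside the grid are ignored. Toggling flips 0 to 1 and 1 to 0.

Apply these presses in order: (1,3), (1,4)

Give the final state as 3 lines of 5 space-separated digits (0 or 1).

After press 1 at (1,3):
0 1 0 0 0
1 0 1 0 1
1 1 1 0 1

After press 2 at (1,4):
0 1 0 0 1
1 0 1 1 0
1 1 1 0 0

Answer: 0 1 0 0 1
1 0 1 1 0
1 1 1 0 0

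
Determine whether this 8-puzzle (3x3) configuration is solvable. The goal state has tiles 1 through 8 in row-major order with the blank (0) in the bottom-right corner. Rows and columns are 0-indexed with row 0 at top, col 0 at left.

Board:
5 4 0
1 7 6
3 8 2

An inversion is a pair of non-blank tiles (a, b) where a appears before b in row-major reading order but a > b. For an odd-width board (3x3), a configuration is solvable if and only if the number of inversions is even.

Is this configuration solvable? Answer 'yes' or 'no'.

Inversions (pairs i<j in row-major order where tile[i] > tile[j] > 0): 14
14 is even, so the puzzle is solvable.

Answer: yes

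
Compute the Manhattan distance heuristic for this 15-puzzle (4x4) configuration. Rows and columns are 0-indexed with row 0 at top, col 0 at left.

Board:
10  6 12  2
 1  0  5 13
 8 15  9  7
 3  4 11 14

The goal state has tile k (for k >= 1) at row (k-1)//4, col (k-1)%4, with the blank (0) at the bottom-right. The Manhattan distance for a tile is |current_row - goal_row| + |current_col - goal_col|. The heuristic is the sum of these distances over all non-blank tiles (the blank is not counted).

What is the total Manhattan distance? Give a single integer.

Tile 10: at (0,0), goal (2,1), distance |0-2|+|0-1| = 3
Tile 6: at (0,1), goal (1,1), distance |0-1|+|1-1| = 1
Tile 12: at (0,2), goal (2,3), distance |0-2|+|2-3| = 3
Tile 2: at (0,3), goal (0,1), distance |0-0|+|3-1| = 2
Tile 1: at (1,0), goal (0,0), distance |1-0|+|0-0| = 1
Tile 5: at (1,2), goal (1,0), distance |1-1|+|2-0| = 2
Tile 13: at (1,3), goal (3,0), distance |1-3|+|3-0| = 5
Tile 8: at (2,0), goal (1,3), distance |2-1|+|0-3| = 4
Tile 15: at (2,1), goal (3,2), distance |2-3|+|1-2| = 2
Tile 9: at (2,2), goal (2,0), distance |2-2|+|2-0| = 2
Tile 7: at (2,3), goal (1,2), distance |2-1|+|3-2| = 2
Tile 3: at (3,0), goal (0,2), distance |3-0|+|0-2| = 5
Tile 4: at (3,1), goal (0,3), distance |3-0|+|1-3| = 5
Tile 11: at (3,2), goal (2,2), distance |3-2|+|2-2| = 1
Tile 14: at (3,3), goal (3,1), distance |3-3|+|3-1| = 2
Sum: 3 + 1 + 3 + 2 + 1 + 2 + 5 + 4 + 2 + 2 + 2 + 5 + 5 + 1 + 2 = 40

Answer: 40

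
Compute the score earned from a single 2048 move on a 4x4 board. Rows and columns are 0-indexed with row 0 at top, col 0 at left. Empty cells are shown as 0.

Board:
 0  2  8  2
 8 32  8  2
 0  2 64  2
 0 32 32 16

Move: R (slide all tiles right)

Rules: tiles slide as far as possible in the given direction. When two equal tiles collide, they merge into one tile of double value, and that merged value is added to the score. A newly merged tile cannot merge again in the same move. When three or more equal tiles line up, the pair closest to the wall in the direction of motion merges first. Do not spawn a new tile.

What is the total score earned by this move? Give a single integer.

Slide right:
row 0: [0, 2, 8, 2] -> [0, 2, 8, 2]  score +0 (running 0)
row 1: [8, 32, 8, 2] -> [8, 32, 8, 2]  score +0 (running 0)
row 2: [0, 2, 64, 2] -> [0, 2, 64, 2]  score +0 (running 0)
row 3: [0, 32, 32, 16] -> [0, 0, 64, 16]  score +64 (running 64)
Board after move:
 0  2  8  2
 8 32  8  2
 0  2 64  2
 0  0 64 16

Answer: 64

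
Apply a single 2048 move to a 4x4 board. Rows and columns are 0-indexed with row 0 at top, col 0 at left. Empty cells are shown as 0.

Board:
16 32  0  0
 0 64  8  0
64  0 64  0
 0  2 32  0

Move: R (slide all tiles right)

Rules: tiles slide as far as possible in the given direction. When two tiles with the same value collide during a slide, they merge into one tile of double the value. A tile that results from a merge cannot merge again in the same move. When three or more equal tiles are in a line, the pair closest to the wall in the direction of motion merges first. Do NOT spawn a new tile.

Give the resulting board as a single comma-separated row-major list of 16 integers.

Slide right:
row 0: [16, 32, 0, 0] -> [0, 0, 16, 32]
row 1: [0, 64, 8, 0] -> [0, 0, 64, 8]
row 2: [64, 0, 64, 0] -> [0, 0, 0, 128]
row 3: [0, 2, 32, 0] -> [0, 0, 2, 32]

Answer: 0, 0, 16, 32, 0, 0, 64, 8, 0, 0, 0, 128, 0, 0, 2, 32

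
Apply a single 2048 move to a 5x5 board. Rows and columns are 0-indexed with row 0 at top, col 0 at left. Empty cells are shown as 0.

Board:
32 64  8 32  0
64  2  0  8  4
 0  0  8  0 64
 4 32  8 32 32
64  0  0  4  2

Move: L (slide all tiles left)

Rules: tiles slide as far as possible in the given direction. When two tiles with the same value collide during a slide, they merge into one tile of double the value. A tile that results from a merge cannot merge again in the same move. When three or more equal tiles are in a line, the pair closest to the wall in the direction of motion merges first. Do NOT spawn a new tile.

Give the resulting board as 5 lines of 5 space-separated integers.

Slide left:
row 0: [32, 64, 8, 32, 0] -> [32, 64, 8, 32, 0]
row 1: [64, 2, 0, 8, 4] -> [64, 2, 8, 4, 0]
row 2: [0, 0, 8, 0, 64] -> [8, 64, 0, 0, 0]
row 3: [4, 32, 8, 32, 32] -> [4, 32, 8, 64, 0]
row 4: [64, 0, 0, 4, 2] -> [64, 4, 2, 0, 0]

Answer: 32 64  8 32  0
64  2  8  4  0
 8 64  0  0  0
 4 32  8 64  0
64  4  2  0  0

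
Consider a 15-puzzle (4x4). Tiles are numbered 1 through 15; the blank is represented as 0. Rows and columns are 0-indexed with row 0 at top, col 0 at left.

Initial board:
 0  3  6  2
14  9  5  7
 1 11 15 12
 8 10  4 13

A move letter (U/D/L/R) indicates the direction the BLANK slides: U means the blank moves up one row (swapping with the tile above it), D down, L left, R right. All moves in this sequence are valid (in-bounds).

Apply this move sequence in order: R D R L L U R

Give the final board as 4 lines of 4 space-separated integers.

After move 1 (R):
 3  0  6  2
14  9  5  7
 1 11 15 12
 8 10  4 13

After move 2 (D):
 3  9  6  2
14  0  5  7
 1 11 15 12
 8 10  4 13

After move 3 (R):
 3  9  6  2
14  5  0  7
 1 11 15 12
 8 10  4 13

After move 4 (L):
 3  9  6  2
14  0  5  7
 1 11 15 12
 8 10  4 13

After move 5 (L):
 3  9  6  2
 0 14  5  7
 1 11 15 12
 8 10  4 13

After move 6 (U):
 0  9  6  2
 3 14  5  7
 1 11 15 12
 8 10  4 13

After move 7 (R):
 9  0  6  2
 3 14  5  7
 1 11 15 12
 8 10  4 13

Answer:  9  0  6  2
 3 14  5  7
 1 11 15 12
 8 10  4 13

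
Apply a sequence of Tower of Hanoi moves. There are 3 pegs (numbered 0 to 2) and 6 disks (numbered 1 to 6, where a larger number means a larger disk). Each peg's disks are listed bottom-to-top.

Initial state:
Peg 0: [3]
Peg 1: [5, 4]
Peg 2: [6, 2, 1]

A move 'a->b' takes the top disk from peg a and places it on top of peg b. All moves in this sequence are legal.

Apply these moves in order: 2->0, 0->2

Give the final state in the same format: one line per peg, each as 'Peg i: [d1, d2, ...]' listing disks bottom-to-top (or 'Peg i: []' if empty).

Answer: Peg 0: [3]
Peg 1: [5, 4]
Peg 2: [6, 2, 1]

Derivation:
After move 1 (2->0):
Peg 0: [3, 1]
Peg 1: [5, 4]
Peg 2: [6, 2]

After move 2 (0->2):
Peg 0: [3]
Peg 1: [5, 4]
Peg 2: [6, 2, 1]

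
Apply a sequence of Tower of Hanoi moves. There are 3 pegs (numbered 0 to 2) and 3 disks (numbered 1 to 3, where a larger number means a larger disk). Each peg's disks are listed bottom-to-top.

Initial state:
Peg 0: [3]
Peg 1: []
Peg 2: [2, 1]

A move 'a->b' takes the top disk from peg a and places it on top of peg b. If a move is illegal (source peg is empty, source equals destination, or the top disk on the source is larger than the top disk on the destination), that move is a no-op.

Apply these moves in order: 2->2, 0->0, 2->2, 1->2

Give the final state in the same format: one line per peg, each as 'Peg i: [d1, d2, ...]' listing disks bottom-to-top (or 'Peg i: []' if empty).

Answer: Peg 0: [3]
Peg 1: []
Peg 2: [2, 1]

Derivation:
After move 1 (2->2):
Peg 0: [3]
Peg 1: []
Peg 2: [2, 1]

After move 2 (0->0):
Peg 0: [3]
Peg 1: []
Peg 2: [2, 1]

After move 3 (2->2):
Peg 0: [3]
Peg 1: []
Peg 2: [2, 1]

After move 4 (1->2):
Peg 0: [3]
Peg 1: []
Peg 2: [2, 1]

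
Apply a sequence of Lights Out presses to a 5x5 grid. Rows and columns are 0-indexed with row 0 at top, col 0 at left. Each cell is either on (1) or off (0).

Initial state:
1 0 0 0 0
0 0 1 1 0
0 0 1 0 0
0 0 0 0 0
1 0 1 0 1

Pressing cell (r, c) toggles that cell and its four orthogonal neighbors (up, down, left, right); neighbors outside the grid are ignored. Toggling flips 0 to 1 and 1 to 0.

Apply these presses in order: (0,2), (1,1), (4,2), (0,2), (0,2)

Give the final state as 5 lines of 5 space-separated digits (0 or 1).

Answer: 1 0 1 1 0
1 1 1 1 0
0 1 1 0 0
0 0 1 0 0
1 1 0 1 1

Derivation:
After press 1 at (0,2):
1 1 1 1 0
0 0 0 1 0
0 0 1 0 0
0 0 0 0 0
1 0 1 0 1

After press 2 at (1,1):
1 0 1 1 0
1 1 1 1 0
0 1 1 0 0
0 0 0 0 0
1 0 1 0 1

After press 3 at (4,2):
1 0 1 1 0
1 1 1 1 0
0 1 1 0 0
0 0 1 0 0
1 1 0 1 1

After press 4 at (0,2):
1 1 0 0 0
1 1 0 1 0
0 1 1 0 0
0 0 1 0 0
1 1 0 1 1

After press 5 at (0,2):
1 0 1 1 0
1 1 1 1 0
0 1 1 0 0
0 0 1 0 0
1 1 0 1 1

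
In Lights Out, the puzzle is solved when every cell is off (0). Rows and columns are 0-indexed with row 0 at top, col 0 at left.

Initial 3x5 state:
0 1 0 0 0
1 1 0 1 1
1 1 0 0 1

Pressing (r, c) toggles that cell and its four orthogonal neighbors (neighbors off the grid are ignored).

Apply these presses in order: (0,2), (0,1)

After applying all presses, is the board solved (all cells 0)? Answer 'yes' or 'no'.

Answer: no

Derivation:
After press 1 at (0,2):
0 0 1 1 0
1 1 1 1 1
1 1 0 0 1

After press 2 at (0,1):
1 1 0 1 0
1 0 1 1 1
1 1 0 0 1

Lights still on: 10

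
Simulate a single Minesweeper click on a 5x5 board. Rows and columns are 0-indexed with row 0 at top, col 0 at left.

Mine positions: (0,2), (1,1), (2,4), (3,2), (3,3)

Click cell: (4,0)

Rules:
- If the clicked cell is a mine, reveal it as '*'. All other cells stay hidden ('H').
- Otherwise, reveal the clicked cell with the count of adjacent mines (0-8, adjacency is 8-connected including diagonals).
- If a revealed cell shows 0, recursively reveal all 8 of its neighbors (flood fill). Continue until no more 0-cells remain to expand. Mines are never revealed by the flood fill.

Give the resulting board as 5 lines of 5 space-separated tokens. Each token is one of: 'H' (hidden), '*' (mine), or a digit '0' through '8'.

H H H H H
H H H H H
1 2 H H H
0 1 H H H
0 1 H H H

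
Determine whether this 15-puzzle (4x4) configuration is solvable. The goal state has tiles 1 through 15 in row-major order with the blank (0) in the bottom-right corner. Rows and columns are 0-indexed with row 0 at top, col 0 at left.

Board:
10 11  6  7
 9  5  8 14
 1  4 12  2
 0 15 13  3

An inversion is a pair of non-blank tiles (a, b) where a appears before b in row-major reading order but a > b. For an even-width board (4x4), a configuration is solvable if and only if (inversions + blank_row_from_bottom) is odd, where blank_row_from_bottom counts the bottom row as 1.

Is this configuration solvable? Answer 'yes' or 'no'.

Inversions: 55
Blank is in row 3 (0-indexed from top), which is row 1 counting from the bottom (bottom = 1).
55 + 1 = 56, which is even, so the puzzle is not solvable.

Answer: no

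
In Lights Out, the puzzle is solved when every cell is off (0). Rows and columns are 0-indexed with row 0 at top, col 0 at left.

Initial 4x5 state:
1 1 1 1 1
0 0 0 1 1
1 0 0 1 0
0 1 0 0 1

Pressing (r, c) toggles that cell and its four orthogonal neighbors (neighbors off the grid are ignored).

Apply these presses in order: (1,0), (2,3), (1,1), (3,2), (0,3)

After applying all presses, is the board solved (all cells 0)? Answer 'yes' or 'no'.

After press 1 at (1,0):
0 1 1 1 1
1 1 0 1 1
0 0 0 1 0
0 1 0 0 1

After press 2 at (2,3):
0 1 1 1 1
1 1 0 0 1
0 0 1 0 1
0 1 0 1 1

After press 3 at (1,1):
0 0 1 1 1
0 0 1 0 1
0 1 1 0 1
0 1 0 1 1

After press 4 at (3,2):
0 0 1 1 1
0 0 1 0 1
0 1 0 0 1
0 0 1 0 1

After press 5 at (0,3):
0 0 0 0 0
0 0 1 1 1
0 1 0 0 1
0 0 1 0 1

Lights still on: 7

Answer: no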